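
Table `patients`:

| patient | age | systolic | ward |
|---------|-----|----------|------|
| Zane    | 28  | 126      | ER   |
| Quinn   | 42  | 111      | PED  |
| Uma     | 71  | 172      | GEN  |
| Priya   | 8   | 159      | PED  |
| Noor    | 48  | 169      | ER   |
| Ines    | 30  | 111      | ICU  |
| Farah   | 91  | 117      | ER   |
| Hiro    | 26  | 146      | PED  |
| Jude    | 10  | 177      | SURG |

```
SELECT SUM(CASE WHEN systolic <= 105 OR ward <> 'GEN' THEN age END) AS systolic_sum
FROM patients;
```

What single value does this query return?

patient=Zane: ✓ → 28
patient=Quinn: ✓ → 42
patient=Uma: ✗
patient=Priya: ✓ → 8
patient=Noor: ✓ → 48
patient=Ines: ✓ → 30
patient=Farah: ✓ → 91
patient=Hiro: ✓ → 26
patient=Jude: ✓ → 10
systolic_sum = 28 + 42 + 8 + 48 + 30 + 91 + 26 + 10 = 283

283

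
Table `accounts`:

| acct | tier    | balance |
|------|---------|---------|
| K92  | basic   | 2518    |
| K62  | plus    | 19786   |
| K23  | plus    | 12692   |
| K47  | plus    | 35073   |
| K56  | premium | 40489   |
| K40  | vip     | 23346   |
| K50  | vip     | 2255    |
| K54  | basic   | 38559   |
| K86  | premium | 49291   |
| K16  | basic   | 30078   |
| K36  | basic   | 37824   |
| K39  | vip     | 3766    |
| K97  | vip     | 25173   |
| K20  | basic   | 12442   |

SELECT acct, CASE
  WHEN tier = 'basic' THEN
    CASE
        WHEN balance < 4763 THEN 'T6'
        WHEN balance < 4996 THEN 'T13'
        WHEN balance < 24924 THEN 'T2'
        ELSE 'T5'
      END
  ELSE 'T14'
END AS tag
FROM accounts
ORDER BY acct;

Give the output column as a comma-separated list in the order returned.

acct=K16: tier='basic' → inner[ELSE] → T5
acct=K20: tier='basic' → inner[balance < 24924] → T2
acct=K23: tier='plus' → outer ELSE → T14
acct=K36: tier='basic' → inner[ELSE] → T5
acct=K39: tier='vip' → outer ELSE → T14
acct=K40: tier='vip' → outer ELSE → T14
acct=K47: tier='plus' → outer ELSE → T14
acct=K50: tier='vip' → outer ELSE → T14
acct=K54: tier='basic' → inner[ELSE] → T5
acct=K56: tier='premium' → outer ELSE → T14
acct=K62: tier='plus' → outer ELSE → T14
acct=K86: tier='premium' → outer ELSE → T14
acct=K92: tier='basic' → inner[balance < 4763] → T6
acct=K97: tier='vip' → outer ELSE → T14

T5, T2, T14, T5, T14, T14, T14, T14, T5, T14, T14, T14, T6, T14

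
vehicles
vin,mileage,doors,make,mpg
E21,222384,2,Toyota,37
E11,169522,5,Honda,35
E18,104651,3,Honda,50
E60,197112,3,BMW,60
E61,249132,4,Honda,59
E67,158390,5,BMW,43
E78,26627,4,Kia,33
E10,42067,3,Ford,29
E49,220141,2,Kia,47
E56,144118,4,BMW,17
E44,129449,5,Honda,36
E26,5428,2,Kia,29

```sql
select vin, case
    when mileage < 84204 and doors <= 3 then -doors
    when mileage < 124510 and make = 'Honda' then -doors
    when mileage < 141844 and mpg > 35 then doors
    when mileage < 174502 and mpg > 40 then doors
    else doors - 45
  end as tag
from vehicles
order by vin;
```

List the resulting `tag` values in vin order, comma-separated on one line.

vin=E10: mileage < 84204 and doors <= 3 → -3
vin=E11: ELSE → -40
vin=E18: mileage < 124510 and make = 'Honda' → -3
vin=E21: ELSE → -43
vin=E26: mileage < 84204 and doors <= 3 → -2
vin=E44: mileage < 141844 and mpg > 35 → 5
vin=E49: ELSE → -43
vin=E56: ELSE → -41
vin=E60: ELSE → -42
vin=E61: ELSE → -41
vin=E67: mileage < 174502 and mpg > 40 → 5
vin=E78: ELSE → -41

-3, -40, -3, -43, -2, 5, -43, -41, -42, -41, 5, -41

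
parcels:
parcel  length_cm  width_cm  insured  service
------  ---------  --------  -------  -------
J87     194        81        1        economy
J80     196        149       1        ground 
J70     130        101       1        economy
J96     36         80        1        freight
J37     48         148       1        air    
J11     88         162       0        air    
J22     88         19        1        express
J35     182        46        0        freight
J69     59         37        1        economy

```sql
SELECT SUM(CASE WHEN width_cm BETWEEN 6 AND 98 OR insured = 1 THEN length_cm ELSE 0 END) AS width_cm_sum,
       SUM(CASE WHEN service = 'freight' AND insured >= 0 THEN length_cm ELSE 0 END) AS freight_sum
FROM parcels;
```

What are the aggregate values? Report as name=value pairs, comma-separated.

width_cm_sum=933, freight_sum=218

[width_cm_sum: width_cm BETWEEN 6 AND 98 OR insured = 1]
parcel=J87: ✓ → 194
parcel=J80: ✓ → 196
parcel=J70: ✓ → 130
parcel=J96: ✓ → 36
parcel=J37: ✓ → 48
parcel=J11: ✗
parcel=J22: ✓ → 88
parcel=J35: ✓ → 182
parcel=J69: ✓ → 59
width_cm_sum = 194 + 196 + 130 + 36 + 48 + 88 + 182 + 59 = 933
—
[freight_sum: service = 'freight' AND insured >= 0]
parcel=J87: ✗
parcel=J80: ✗
parcel=J70: ✗
parcel=J96: ✓ → 36
parcel=J37: ✗
parcel=J11: ✗
parcel=J22: ✗
parcel=J35: ✓ → 182
parcel=J69: ✗
freight_sum = 36 + 182 = 218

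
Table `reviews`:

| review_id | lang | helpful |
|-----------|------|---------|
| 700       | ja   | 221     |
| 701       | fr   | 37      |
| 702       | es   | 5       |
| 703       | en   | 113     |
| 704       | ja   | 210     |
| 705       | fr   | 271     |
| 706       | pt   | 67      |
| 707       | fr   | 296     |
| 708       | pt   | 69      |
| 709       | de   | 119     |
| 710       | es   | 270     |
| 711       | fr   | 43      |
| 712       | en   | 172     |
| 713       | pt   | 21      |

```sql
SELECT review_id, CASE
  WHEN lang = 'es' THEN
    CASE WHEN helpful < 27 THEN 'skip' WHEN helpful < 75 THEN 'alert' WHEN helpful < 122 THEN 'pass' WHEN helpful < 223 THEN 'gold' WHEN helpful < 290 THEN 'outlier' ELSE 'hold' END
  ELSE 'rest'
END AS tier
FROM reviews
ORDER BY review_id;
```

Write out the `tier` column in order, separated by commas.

review_id=700: lang='ja' → outer ELSE → rest
review_id=701: lang='fr' → outer ELSE → rest
review_id=702: lang='es' → inner[helpful < 27] → skip
review_id=703: lang='en' → outer ELSE → rest
review_id=704: lang='ja' → outer ELSE → rest
review_id=705: lang='fr' → outer ELSE → rest
review_id=706: lang='pt' → outer ELSE → rest
review_id=707: lang='fr' → outer ELSE → rest
review_id=708: lang='pt' → outer ELSE → rest
review_id=709: lang='de' → outer ELSE → rest
review_id=710: lang='es' → inner[helpful < 290] → outlier
review_id=711: lang='fr' → outer ELSE → rest
review_id=712: lang='en' → outer ELSE → rest
review_id=713: lang='pt' → outer ELSE → rest

rest, rest, skip, rest, rest, rest, rest, rest, rest, rest, outlier, rest, rest, rest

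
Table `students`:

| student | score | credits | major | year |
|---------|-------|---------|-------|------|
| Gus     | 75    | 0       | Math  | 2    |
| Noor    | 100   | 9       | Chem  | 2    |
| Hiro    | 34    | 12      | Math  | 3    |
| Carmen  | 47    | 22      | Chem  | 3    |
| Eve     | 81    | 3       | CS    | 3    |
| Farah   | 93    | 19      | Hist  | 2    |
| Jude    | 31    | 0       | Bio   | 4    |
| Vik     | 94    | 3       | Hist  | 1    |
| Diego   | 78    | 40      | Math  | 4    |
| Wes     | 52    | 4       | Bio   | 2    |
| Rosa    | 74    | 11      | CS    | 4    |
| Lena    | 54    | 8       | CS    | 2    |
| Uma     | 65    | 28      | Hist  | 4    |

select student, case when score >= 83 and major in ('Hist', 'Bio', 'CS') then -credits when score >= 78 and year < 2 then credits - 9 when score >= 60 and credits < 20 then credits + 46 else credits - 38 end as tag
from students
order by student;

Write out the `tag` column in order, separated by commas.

student=Carmen: ELSE → -16
student=Diego: ELSE → 2
student=Eve: score >= 60 and credits < 20 → 49
student=Farah: score >= 83 and major in ('Hist', 'Bio', 'CS') → -19
student=Gus: score >= 60 and credits < 20 → 46
student=Hiro: ELSE → -26
student=Jude: ELSE → -38
student=Lena: ELSE → -30
student=Noor: score >= 60 and credits < 20 → 55
student=Rosa: score >= 60 and credits < 20 → 57
student=Uma: ELSE → -10
student=Vik: score >= 83 and major in ('Hist', 'Bio', 'CS') → -3
student=Wes: ELSE → -34

-16, 2, 49, -19, 46, -26, -38, -30, 55, 57, -10, -3, -34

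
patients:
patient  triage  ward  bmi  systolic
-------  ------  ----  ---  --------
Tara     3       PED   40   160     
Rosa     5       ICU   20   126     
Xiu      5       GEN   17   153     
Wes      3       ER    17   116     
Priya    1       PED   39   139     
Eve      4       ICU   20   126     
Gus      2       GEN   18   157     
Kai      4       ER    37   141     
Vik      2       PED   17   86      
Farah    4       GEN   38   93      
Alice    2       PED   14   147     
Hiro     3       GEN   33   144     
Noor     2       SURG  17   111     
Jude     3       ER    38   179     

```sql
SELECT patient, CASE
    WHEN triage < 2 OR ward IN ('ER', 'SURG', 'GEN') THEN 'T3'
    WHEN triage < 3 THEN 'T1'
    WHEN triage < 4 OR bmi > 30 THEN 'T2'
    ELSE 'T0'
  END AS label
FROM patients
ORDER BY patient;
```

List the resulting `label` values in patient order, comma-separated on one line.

T1, T0, T3, T3, T3, T3, T3, T3, T3, T0, T2, T1, T3, T3

patient=Alice: triage < 3 → T1
patient=Eve: ELSE → T0
patient=Farah: triage < 2 OR ward IN ('ER', 'SURG', 'GEN') → T3
patient=Gus: triage < 2 OR ward IN ('ER', 'SURG', 'GEN') → T3
patient=Hiro: triage < 2 OR ward IN ('ER', 'SURG', 'GEN') → T3
patient=Jude: triage < 2 OR ward IN ('ER', 'SURG', 'GEN') → T3
patient=Kai: triage < 2 OR ward IN ('ER', 'SURG', 'GEN') → T3
patient=Noor: triage < 2 OR ward IN ('ER', 'SURG', 'GEN') → T3
patient=Priya: triage < 2 OR ward IN ('ER', 'SURG', 'GEN') → T3
patient=Rosa: ELSE → T0
patient=Tara: triage < 4 OR bmi > 30 → T2
patient=Vik: triage < 3 → T1
patient=Wes: triage < 2 OR ward IN ('ER', 'SURG', 'GEN') → T3
patient=Xiu: triage < 2 OR ward IN ('ER', 'SURG', 'GEN') → T3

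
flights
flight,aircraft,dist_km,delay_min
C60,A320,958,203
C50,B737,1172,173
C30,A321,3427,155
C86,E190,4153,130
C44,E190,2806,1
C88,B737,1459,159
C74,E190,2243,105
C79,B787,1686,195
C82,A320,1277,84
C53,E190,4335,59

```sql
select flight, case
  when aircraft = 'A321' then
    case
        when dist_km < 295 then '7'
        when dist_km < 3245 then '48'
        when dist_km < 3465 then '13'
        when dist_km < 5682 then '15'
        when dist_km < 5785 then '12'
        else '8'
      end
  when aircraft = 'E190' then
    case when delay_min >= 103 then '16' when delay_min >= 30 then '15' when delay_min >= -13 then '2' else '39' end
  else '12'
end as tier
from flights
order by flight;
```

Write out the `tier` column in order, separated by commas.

flight=C30: aircraft='A321' → inner[dist_km < 3465] → 13
flight=C44: aircraft='E190' → inner[delay_min >= -13] → 2
flight=C50: aircraft='B737' → outer ELSE → 12
flight=C53: aircraft='E190' → inner[delay_min >= 30] → 15
flight=C60: aircraft='A320' → outer ELSE → 12
flight=C74: aircraft='E190' → inner[delay_min >= 103] → 16
flight=C79: aircraft='B787' → outer ELSE → 12
flight=C82: aircraft='A320' → outer ELSE → 12
flight=C86: aircraft='E190' → inner[delay_min >= 103] → 16
flight=C88: aircraft='B737' → outer ELSE → 12

13, 2, 12, 15, 12, 16, 12, 12, 16, 12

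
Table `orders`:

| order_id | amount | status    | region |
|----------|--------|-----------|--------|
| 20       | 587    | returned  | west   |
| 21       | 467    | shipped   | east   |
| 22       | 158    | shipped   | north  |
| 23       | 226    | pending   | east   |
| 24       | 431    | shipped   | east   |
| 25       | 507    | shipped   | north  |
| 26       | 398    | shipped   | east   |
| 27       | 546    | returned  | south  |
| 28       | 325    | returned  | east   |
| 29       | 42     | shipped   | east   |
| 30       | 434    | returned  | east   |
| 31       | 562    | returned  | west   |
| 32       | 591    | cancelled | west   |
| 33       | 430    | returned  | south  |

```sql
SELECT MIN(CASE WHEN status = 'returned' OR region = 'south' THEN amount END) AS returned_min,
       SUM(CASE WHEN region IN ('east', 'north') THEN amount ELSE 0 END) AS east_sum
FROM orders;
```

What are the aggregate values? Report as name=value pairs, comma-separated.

returned_min=325, east_sum=2988

[returned_min: status = 'returned' OR region = 'south']
order_id=20: ✓ → 587
order_id=21: ✗
order_id=22: ✗
order_id=23: ✗
order_id=24: ✗
order_id=25: ✗
order_id=26: ✗
order_id=27: ✓ → 546
order_id=28: ✓ → 325
order_id=29: ✗
order_id=30: ✓ → 434
order_id=31: ✓ → 562
order_id=32: ✗
order_id=33: ✓ → 430
returned_min = MIN(587, 546, 325, 434, 562, 430) = 325
—
[east_sum: region IN ('east', 'north')]
order_id=20: ✗
order_id=21: ✓ → 467
order_id=22: ✓ → 158
order_id=23: ✓ → 226
order_id=24: ✓ → 431
order_id=25: ✓ → 507
order_id=26: ✓ → 398
order_id=27: ✗
order_id=28: ✓ → 325
order_id=29: ✓ → 42
order_id=30: ✓ → 434
order_id=31: ✗
order_id=32: ✗
order_id=33: ✗
east_sum = 467 + 158 + 226 + 431 + 507 + 398 + 325 + 42 + 434 = 2988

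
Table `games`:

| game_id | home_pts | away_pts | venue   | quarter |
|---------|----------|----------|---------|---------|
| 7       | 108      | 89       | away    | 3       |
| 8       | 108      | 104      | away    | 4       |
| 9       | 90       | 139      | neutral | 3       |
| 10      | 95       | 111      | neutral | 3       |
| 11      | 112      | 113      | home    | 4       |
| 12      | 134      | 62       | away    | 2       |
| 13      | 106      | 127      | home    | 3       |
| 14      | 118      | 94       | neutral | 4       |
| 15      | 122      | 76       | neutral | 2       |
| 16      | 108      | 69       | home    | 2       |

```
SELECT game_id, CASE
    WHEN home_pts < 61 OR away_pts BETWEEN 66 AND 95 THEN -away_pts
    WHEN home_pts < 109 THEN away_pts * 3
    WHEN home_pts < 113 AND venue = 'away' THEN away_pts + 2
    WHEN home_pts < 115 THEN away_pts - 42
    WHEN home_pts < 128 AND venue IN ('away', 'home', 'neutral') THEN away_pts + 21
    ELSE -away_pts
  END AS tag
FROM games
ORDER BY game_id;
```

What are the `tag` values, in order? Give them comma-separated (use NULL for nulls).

-89, 312, 417, 333, 71, -62, 381, -94, -76, -69

game_id=7: home_pts < 61 OR away_pts BETWEEN 66 AND 95 → -89
game_id=8: home_pts < 109 → 312
game_id=9: home_pts < 109 → 417
game_id=10: home_pts < 109 → 333
game_id=11: home_pts < 115 → 71
game_id=12: ELSE → -62
game_id=13: home_pts < 109 → 381
game_id=14: home_pts < 61 OR away_pts BETWEEN 66 AND 95 → -94
game_id=15: home_pts < 61 OR away_pts BETWEEN 66 AND 95 → -76
game_id=16: home_pts < 61 OR away_pts BETWEEN 66 AND 95 → -69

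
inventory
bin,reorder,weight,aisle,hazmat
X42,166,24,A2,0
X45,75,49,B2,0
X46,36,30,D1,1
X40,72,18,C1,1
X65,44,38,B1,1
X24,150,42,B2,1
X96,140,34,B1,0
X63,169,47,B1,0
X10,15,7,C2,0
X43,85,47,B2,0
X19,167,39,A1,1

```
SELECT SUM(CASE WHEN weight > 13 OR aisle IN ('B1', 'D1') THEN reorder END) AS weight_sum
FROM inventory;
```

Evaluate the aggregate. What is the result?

bin=X42: ✓ → 166
bin=X45: ✓ → 75
bin=X46: ✓ → 36
bin=X40: ✓ → 72
bin=X65: ✓ → 44
bin=X24: ✓ → 150
bin=X96: ✓ → 140
bin=X63: ✓ → 169
bin=X10: ✗
bin=X43: ✓ → 85
bin=X19: ✓ → 167
weight_sum = 166 + 75 + 36 + 72 + 44 + 150 + 140 + 169 + 85 + 167 = 1104

1104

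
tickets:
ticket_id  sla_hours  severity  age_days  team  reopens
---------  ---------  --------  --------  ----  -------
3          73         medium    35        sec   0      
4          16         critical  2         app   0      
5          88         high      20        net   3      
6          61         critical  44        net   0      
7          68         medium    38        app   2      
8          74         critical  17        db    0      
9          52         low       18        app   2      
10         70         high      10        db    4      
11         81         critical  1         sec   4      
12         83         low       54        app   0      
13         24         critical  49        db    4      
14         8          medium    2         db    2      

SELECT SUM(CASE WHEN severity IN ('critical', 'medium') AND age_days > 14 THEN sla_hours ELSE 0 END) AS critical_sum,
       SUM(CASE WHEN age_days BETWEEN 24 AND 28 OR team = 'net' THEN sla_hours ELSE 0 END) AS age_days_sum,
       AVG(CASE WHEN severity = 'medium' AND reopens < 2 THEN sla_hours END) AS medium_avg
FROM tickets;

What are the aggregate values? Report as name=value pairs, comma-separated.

critical_sum=300, age_days_sum=149, medium_avg=73

[critical_sum: severity IN ('critical', 'medium') AND age_days > 14]
ticket_id=3: ✓ → 73
ticket_id=4: ✗
ticket_id=5: ✗
ticket_id=6: ✓ → 61
ticket_id=7: ✓ → 68
ticket_id=8: ✓ → 74
ticket_id=9: ✗
ticket_id=10: ✗
ticket_id=11: ✗
ticket_id=12: ✗
ticket_id=13: ✓ → 24
ticket_id=14: ✗
critical_sum = 73 + 61 + 68 + 74 + 24 = 300
—
[age_days_sum: age_days BETWEEN 24 AND 28 OR team = 'net']
ticket_id=3: ✗
ticket_id=4: ✗
ticket_id=5: ✓ → 88
ticket_id=6: ✓ → 61
ticket_id=7: ✗
ticket_id=8: ✗
ticket_id=9: ✗
ticket_id=10: ✗
ticket_id=11: ✗
ticket_id=12: ✗
ticket_id=13: ✗
ticket_id=14: ✗
age_days_sum = 88 + 61 = 149
—
[medium_avg: severity = 'medium' AND reopens < 2]
ticket_id=3: ✓ → 73
ticket_id=4: ✗
ticket_id=5: ✗
ticket_id=6: ✗
ticket_id=7: ✗
ticket_id=8: ✗
ticket_id=9: ✗
ticket_id=10: ✗
ticket_id=11: ✗
ticket_id=12: ✗
ticket_id=13: ✗
ticket_id=14: ✗
medium_avg = 73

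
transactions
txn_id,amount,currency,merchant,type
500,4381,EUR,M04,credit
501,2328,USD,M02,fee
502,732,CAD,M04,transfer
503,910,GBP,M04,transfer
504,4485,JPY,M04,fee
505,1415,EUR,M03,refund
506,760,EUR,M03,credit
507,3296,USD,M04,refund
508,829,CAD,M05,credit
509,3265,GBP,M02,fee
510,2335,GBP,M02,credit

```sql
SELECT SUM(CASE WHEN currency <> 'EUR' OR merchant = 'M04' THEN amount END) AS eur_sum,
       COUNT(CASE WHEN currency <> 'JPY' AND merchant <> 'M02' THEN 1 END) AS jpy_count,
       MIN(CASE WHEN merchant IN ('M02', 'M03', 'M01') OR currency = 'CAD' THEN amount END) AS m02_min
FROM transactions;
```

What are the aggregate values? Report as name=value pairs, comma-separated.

[eur_sum: currency <> 'EUR' OR merchant = 'M04']
txn_id=500: ✓ → 4381
txn_id=501: ✓ → 2328
txn_id=502: ✓ → 732
txn_id=503: ✓ → 910
txn_id=504: ✓ → 4485
txn_id=505: ✗
txn_id=506: ✗
txn_id=507: ✓ → 3296
txn_id=508: ✓ → 829
txn_id=509: ✓ → 3265
txn_id=510: ✓ → 2335
eur_sum = 4381 + 2328 + 732 + 910 + 4485 + 3296 + 829 + 3265 + 2335 = 22561
—
[jpy_count: currency <> 'JPY' AND merchant <> 'M02']
txn_id=500: ✓ → 1
txn_id=501: ✗
txn_id=502: ✓ → 1
txn_id=503: ✓ → 1
txn_id=504: ✗
txn_id=505: ✓ → 1
txn_id=506: ✓ → 1
txn_id=507: ✓ → 1
txn_id=508: ✓ → 1
txn_id=509: ✗
txn_id=510: ✗
jpy_count = COUNT(1, 1, 1, 1, 1, 1, 1) = 7
—
[m02_min: merchant IN ('M02', 'M03', 'M01') OR currency = 'CAD']
txn_id=500: ✗
txn_id=501: ✓ → 2328
txn_id=502: ✓ → 732
txn_id=503: ✗
txn_id=504: ✗
txn_id=505: ✓ → 1415
txn_id=506: ✓ → 760
txn_id=507: ✗
txn_id=508: ✓ → 829
txn_id=509: ✓ → 3265
txn_id=510: ✓ → 2335
m02_min = MIN(2328, 732, 1415, 760, 829, 3265, 2335) = 732

eur_sum=22561, jpy_count=7, m02_min=732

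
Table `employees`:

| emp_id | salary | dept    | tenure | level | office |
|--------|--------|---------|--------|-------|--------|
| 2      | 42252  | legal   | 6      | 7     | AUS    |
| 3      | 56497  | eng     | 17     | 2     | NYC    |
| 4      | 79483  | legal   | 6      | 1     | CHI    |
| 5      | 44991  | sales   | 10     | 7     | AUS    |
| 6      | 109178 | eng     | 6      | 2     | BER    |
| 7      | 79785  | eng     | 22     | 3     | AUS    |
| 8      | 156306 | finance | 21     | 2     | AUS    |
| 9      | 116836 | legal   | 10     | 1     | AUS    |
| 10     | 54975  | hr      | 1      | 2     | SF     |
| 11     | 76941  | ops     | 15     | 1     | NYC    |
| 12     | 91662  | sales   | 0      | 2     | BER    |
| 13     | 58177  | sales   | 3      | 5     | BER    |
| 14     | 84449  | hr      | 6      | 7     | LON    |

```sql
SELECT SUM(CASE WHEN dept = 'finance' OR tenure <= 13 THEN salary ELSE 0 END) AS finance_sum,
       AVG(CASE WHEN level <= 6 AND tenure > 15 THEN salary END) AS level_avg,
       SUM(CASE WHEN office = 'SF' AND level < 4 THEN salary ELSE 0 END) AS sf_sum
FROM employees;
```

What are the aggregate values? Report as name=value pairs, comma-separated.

finance_sum=838309, level_avg=97529.3333333333, sf_sum=54975

[finance_sum: dept = 'finance' OR tenure <= 13]
emp_id=2: ✓ → 42252
emp_id=3: ✗
emp_id=4: ✓ → 79483
emp_id=5: ✓ → 44991
emp_id=6: ✓ → 109178
emp_id=7: ✗
emp_id=8: ✓ → 156306
emp_id=9: ✓ → 116836
emp_id=10: ✓ → 54975
emp_id=11: ✗
emp_id=12: ✓ → 91662
emp_id=13: ✓ → 58177
emp_id=14: ✓ → 84449
finance_sum = 42252 + 79483 + 44991 + 109178 + 156306 + 116836 + 54975 + 91662 + 58177 + 84449 = 838309
—
[level_avg: level <= 6 AND tenure > 15]
emp_id=2: ✗
emp_id=3: ✓ → 56497
emp_id=4: ✗
emp_id=5: ✗
emp_id=6: ✗
emp_id=7: ✓ → 79785
emp_id=8: ✓ → 156306
emp_id=9: ✗
emp_id=10: ✗
emp_id=11: ✗
emp_id=12: ✗
emp_id=13: ✗
emp_id=14: ✗
level_avg = (56497 + 79785 + 156306) / 3 = 97529.3333333333
—
[sf_sum: office = 'SF' AND level < 4]
emp_id=2: ✗
emp_id=3: ✗
emp_id=4: ✗
emp_id=5: ✗
emp_id=6: ✗
emp_id=7: ✗
emp_id=8: ✗
emp_id=9: ✗
emp_id=10: ✓ → 54975
emp_id=11: ✗
emp_id=12: ✗
emp_id=13: ✗
emp_id=14: ✗
sf_sum = 54975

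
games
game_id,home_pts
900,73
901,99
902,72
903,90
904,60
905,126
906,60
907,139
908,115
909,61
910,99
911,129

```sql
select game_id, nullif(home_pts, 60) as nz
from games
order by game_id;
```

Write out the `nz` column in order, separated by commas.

73, 99, 72, 90, NULL, 126, NULL, 139, 115, 61, 99, 129

game_id=900: home_pts=73 vs 60: differ → 73
game_id=901: home_pts=99 vs 60: differ → 99
game_id=902: home_pts=72 vs 60: differ → 72
game_id=903: home_pts=90 vs 60: differ → 90
game_id=904: home_pts=60 vs 60: equal → NULL
game_id=905: home_pts=126 vs 60: differ → 126
game_id=906: home_pts=60 vs 60: equal → NULL
game_id=907: home_pts=139 vs 60: differ → 139
game_id=908: home_pts=115 vs 60: differ → 115
game_id=909: home_pts=61 vs 60: differ → 61
game_id=910: home_pts=99 vs 60: differ → 99
game_id=911: home_pts=129 vs 60: differ → 129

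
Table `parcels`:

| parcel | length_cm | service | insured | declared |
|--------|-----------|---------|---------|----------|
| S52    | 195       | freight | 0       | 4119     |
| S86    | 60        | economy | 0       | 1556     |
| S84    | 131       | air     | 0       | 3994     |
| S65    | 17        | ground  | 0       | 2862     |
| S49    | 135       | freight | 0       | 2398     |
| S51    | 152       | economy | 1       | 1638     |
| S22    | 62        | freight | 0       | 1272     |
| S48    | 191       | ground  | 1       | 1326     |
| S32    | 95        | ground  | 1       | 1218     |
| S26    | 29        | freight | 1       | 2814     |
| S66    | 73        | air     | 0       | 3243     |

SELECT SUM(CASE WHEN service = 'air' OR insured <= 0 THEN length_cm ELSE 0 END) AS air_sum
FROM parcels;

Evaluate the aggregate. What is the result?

parcel=S52: ✓ → 195
parcel=S86: ✓ → 60
parcel=S84: ✓ → 131
parcel=S65: ✓ → 17
parcel=S49: ✓ → 135
parcel=S51: ✗
parcel=S22: ✓ → 62
parcel=S48: ✗
parcel=S32: ✗
parcel=S26: ✗
parcel=S66: ✓ → 73
air_sum = 195 + 60 + 131 + 17 + 135 + 62 + 73 = 673

673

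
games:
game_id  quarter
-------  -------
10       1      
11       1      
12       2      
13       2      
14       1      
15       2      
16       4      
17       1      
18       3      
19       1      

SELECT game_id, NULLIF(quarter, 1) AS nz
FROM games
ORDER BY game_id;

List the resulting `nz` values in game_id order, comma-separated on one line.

game_id=10: quarter=1 vs 1: equal → NULL
game_id=11: quarter=1 vs 1: equal → NULL
game_id=12: quarter=2 vs 1: differ → 2
game_id=13: quarter=2 vs 1: differ → 2
game_id=14: quarter=1 vs 1: equal → NULL
game_id=15: quarter=2 vs 1: differ → 2
game_id=16: quarter=4 vs 1: differ → 4
game_id=17: quarter=1 vs 1: equal → NULL
game_id=18: quarter=3 vs 1: differ → 3
game_id=19: quarter=1 vs 1: equal → NULL

NULL, NULL, 2, 2, NULL, 2, 4, NULL, 3, NULL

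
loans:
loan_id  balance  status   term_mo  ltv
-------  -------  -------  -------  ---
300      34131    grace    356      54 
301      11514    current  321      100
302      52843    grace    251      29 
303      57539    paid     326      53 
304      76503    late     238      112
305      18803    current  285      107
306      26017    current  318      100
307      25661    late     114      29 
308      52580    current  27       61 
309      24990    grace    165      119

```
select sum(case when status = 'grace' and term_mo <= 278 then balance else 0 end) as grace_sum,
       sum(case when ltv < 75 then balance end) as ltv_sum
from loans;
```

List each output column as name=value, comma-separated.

grace_sum=77833, ltv_sum=222754

[grace_sum: status = 'grace' and term_mo <= 278]
loan_id=300: ✗
loan_id=301: ✗
loan_id=302: ✓ → 52843
loan_id=303: ✗
loan_id=304: ✗
loan_id=305: ✗
loan_id=306: ✗
loan_id=307: ✗
loan_id=308: ✗
loan_id=309: ✓ → 24990
grace_sum = 52843 + 24990 = 77833
—
[ltv_sum: ltv < 75]
loan_id=300: ✓ → 34131
loan_id=301: ✗
loan_id=302: ✓ → 52843
loan_id=303: ✓ → 57539
loan_id=304: ✗
loan_id=305: ✗
loan_id=306: ✗
loan_id=307: ✓ → 25661
loan_id=308: ✓ → 52580
loan_id=309: ✗
ltv_sum = 34131 + 52843 + 57539 + 25661 + 52580 = 222754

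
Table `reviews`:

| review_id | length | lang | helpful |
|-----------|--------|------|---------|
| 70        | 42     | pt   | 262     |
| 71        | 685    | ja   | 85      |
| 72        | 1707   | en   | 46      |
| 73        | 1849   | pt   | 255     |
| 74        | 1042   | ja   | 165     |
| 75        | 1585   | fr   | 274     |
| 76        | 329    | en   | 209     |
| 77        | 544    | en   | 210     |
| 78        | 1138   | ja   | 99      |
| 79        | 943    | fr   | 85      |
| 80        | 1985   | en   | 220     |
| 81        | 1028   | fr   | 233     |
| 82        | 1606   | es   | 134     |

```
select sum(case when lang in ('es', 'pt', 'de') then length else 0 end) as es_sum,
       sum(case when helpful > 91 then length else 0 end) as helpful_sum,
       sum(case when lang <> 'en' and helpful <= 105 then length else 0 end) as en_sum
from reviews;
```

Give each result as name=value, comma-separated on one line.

es_sum=3497, helpful_sum=11148, en_sum=2766

[es_sum: lang in ('es', 'pt', 'de')]
review_id=70: ✓ → 42
review_id=71: ✗
review_id=72: ✗
review_id=73: ✓ → 1849
review_id=74: ✗
review_id=75: ✗
review_id=76: ✗
review_id=77: ✗
review_id=78: ✗
review_id=79: ✗
review_id=80: ✗
review_id=81: ✗
review_id=82: ✓ → 1606
es_sum = 42 + 1849 + 1606 = 3497
—
[helpful_sum: helpful > 91]
review_id=70: ✓ → 42
review_id=71: ✗
review_id=72: ✗
review_id=73: ✓ → 1849
review_id=74: ✓ → 1042
review_id=75: ✓ → 1585
review_id=76: ✓ → 329
review_id=77: ✓ → 544
review_id=78: ✓ → 1138
review_id=79: ✗
review_id=80: ✓ → 1985
review_id=81: ✓ → 1028
review_id=82: ✓ → 1606
helpful_sum = 42 + 1849 + 1042 + 1585 + 329 + 544 + 1138 + 1985 + 1028 + 1606 = 11148
—
[en_sum: lang <> 'en' and helpful <= 105]
review_id=70: ✗
review_id=71: ✓ → 685
review_id=72: ✗
review_id=73: ✗
review_id=74: ✗
review_id=75: ✗
review_id=76: ✗
review_id=77: ✗
review_id=78: ✓ → 1138
review_id=79: ✓ → 943
review_id=80: ✗
review_id=81: ✗
review_id=82: ✗
en_sum = 685 + 1138 + 943 = 2766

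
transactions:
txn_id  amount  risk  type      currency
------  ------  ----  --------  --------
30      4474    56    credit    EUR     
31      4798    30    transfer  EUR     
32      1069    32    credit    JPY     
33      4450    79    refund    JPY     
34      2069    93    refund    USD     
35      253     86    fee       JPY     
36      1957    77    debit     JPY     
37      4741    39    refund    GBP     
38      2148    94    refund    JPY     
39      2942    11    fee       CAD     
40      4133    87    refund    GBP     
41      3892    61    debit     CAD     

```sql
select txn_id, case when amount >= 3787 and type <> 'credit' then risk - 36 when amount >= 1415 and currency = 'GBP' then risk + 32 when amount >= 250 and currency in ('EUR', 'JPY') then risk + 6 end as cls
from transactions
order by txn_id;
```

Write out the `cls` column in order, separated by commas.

txn_id=30: amount >= 250 and currency in ('EUR', 'JPY') → 62
txn_id=31: amount >= 3787 and type <> 'credit' → -6
txn_id=32: amount >= 250 and currency in ('EUR', 'JPY') → 38
txn_id=33: amount >= 3787 and type <> 'credit' → 43
txn_id=34: (no match → NULL) → NULL
txn_id=35: amount >= 250 and currency in ('EUR', 'JPY') → 92
txn_id=36: amount >= 250 and currency in ('EUR', 'JPY') → 83
txn_id=37: amount >= 3787 and type <> 'credit' → 3
txn_id=38: amount >= 250 and currency in ('EUR', 'JPY') → 100
txn_id=39: (no match → NULL) → NULL
txn_id=40: amount >= 3787 and type <> 'credit' → 51
txn_id=41: amount >= 3787 and type <> 'credit' → 25

62, -6, 38, 43, NULL, 92, 83, 3, 100, NULL, 51, 25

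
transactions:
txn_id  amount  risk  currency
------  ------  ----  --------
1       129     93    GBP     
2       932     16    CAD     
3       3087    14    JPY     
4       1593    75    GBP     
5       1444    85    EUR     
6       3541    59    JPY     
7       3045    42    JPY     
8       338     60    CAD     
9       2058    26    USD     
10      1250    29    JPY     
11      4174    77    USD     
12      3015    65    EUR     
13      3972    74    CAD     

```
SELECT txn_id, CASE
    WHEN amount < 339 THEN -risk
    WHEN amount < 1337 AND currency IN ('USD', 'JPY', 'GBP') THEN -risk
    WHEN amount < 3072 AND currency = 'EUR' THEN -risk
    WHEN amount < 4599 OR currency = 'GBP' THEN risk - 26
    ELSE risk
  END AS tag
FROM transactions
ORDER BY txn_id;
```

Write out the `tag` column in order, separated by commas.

txn_id=1: amount < 339 → -93
txn_id=2: amount < 4599 OR currency = 'GBP' → -10
txn_id=3: amount < 4599 OR currency = 'GBP' → -12
txn_id=4: amount < 4599 OR currency = 'GBP' → 49
txn_id=5: amount < 3072 AND currency = 'EUR' → -85
txn_id=6: amount < 4599 OR currency = 'GBP' → 33
txn_id=7: amount < 4599 OR currency = 'GBP' → 16
txn_id=8: amount < 339 → -60
txn_id=9: amount < 4599 OR currency = 'GBP' → 0
txn_id=10: amount < 1337 AND currency IN ('USD', 'JPY', 'GBP') → -29
txn_id=11: amount < 4599 OR currency = 'GBP' → 51
txn_id=12: amount < 3072 AND currency = 'EUR' → -65
txn_id=13: amount < 4599 OR currency = 'GBP' → 48

-93, -10, -12, 49, -85, 33, 16, -60, 0, -29, 51, -65, 48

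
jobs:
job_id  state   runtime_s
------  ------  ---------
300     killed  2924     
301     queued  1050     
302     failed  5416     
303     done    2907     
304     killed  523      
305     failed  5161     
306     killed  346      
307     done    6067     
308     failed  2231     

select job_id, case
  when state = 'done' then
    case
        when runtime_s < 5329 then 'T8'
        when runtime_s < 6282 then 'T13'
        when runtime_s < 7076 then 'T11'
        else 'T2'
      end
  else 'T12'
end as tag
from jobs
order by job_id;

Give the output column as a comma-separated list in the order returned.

job_id=300: state='killed' → outer ELSE → T12
job_id=301: state='queued' → outer ELSE → T12
job_id=302: state='failed' → outer ELSE → T12
job_id=303: state='done' → inner[runtime_s < 5329] → T8
job_id=304: state='killed' → outer ELSE → T12
job_id=305: state='failed' → outer ELSE → T12
job_id=306: state='killed' → outer ELSE → T12
job_id=307: state='done' → inner[runtime_s < 6282] → T13
job_id=308: state='failed' → outer ELSE → T12

T12, T12, T12, T8, T12, T12, T12, T13, T12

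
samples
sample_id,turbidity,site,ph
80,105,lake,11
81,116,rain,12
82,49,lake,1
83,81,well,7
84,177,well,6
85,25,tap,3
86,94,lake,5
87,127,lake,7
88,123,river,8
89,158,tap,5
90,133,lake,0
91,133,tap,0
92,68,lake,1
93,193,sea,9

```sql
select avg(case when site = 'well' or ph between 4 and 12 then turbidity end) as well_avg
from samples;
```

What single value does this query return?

sample_id=80: ✓ → 105
sample_id=81: ✓ → 116
sample_id=82: ✗
sample_id=83: ✓ → 81
sample_id=84: ✓ → 177
sample_id=85: ✗
sample_id=86: ✓ → 94
sample_id=87: ✓ → 127
sample_id=88: ✓ → 123
sample_id=89: ✓ → 158
sample_id=90: ✗
sample_id=91: ✗
sample_id=92: ✗
sample_id=93: ✓ → 193
well_avg = (105 + 116 + 81 + 177 + 94 + 127 + 123 + 158 + 193) / 9 = 130.4444444444

130.4444444444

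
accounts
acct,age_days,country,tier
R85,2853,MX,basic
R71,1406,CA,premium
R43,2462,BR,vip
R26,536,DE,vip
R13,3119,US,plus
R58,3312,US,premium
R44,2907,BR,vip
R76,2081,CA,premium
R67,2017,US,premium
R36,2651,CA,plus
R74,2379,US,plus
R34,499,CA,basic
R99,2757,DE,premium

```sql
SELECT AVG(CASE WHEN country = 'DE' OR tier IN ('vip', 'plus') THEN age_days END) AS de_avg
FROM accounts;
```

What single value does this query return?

acct=R85: ✗
acct=R71: ✗
acct=R43: ✓ → 2462
acct=R26: ✓ → 536
acct=R13: ✓ → 3119
acct=R58: ✗
acct=R44: ✓ → 2907
acct=R76: ✗
acct=R67: ✗
acct=R36: ✓ → 2651
acct=R74: ✓ → 2379
acct=R34: ✗
acct=R99: ✓ → 2757
de_avg = (2462 + 536 + 3119 + 2907 + 2651 + 2379 + 2757) / 7 = 2401.5714285714

2401.5714285714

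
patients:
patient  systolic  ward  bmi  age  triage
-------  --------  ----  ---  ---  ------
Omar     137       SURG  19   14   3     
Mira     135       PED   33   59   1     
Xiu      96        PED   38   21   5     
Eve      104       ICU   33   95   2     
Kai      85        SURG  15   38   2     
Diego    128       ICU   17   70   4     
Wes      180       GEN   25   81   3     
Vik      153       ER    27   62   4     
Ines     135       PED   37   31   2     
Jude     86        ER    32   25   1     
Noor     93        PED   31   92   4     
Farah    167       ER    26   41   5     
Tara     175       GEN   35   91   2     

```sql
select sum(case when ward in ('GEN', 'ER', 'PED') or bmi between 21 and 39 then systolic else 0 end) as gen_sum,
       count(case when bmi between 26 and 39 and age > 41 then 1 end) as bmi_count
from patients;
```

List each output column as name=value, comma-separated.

[gen_sum: ward in ('GEN', 'ER', 'PED') or bmi between 21 and 39]
patient=Omar: ✗
patient=Mira: ✓ → 135
patient=Xiu: ✓ → 96
patient=Eve: ✓ → 104
patient=Kai: ✗
patient=Diego: ✗
patient=Wes: ✓ → 180
patient=Vik: ✓ → 153
patient=Ines: ✓ → 135
patient=Jude: ✓ → 86
patient=Noor: ✓ → 93
patient=Farah: ✓ → 167
patient=Tara: ✓ → 175
gen_sum = 135 + 96 + 104 + 180 + 153 + 135 + 86 + 93 + 167 + 175 = 1324
—
[bmi_count: bmi between 26 and 39 and age > 41]
patient=Omar: ✗
patient=Mira: ✓ → 1
patient=Xiu: ✗
patient=Eve: ✓ → 1
patient=Kai: ✗
patient=Diego: ✗
patient=Wes: ✗
patient=Vik: ✓ → 1
patient=Ines: ✗
patient=Jude: ✗
patient=Noor: ✓ → 1
patient=Farah: ✗
patient=Tara: ✓ → 1
bmi_count = COUNT(1, 1, 1, 1, 1) = 5

gen_sum=1324, bmi_count=5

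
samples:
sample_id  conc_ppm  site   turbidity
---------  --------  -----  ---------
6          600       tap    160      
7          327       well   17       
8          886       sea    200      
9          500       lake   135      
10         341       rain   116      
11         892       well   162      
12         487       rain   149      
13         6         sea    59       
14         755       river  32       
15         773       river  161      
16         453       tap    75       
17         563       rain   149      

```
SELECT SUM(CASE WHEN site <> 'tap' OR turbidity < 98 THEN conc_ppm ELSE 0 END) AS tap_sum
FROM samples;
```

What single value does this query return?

sample_id=6: ✗
sample_id=7: ✓ → 327
sample_id=8: ✓ → 886
sample_id=9: ✓ → 500
sample_id=10: ✓ → 341
sample_id=11: ✓ → 892
sample_id=12: ✓ → 487
sample_id=13: ✓ → 6
sample_id=14: ✓ → 755
sample_id=15: ✓ → 773
sample_id=16: ✓ → 453
sample_id=17: ✓ → 563
tap_sum = 327 + 886 + 500 + 341 + 892 + 487 + 6 + 755 + 773 + 453 + 563 = 5983

5983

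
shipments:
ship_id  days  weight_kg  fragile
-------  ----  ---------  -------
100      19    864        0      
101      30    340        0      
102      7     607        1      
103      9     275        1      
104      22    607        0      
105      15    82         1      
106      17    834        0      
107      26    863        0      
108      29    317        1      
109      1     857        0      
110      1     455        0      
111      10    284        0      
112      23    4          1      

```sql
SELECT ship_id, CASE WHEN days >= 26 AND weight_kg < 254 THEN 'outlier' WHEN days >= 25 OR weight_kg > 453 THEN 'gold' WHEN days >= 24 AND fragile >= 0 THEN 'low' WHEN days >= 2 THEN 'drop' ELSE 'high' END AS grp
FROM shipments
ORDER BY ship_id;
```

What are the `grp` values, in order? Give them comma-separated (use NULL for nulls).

gold, gold, gold, drop, gold, drop, gold, gold, gold, gold, gold, drop, drop

ship_id=100: days >= 25 OR weight_kg > 453 → gold
ship_id=101: days >= 25 OR weight_kg > 453 → gold
ship_id=102: days >= 25 OR weight_kg > 453 → gold
ship_id=103: days >= 2 → drop
ship_id=104: days >= 25 OR weight_kg > 453 → gold
ship_id=105: days >= 2 → drop
ship_id=106: days >= 25 OR weight_kg > 453 → gold
ship_id=107: days >= 25 OR weight_kg > 453 → gold
ship_id=108: days >= 25 OR weight_kg > 453 → gold
ship_id=109: days >= 25 OR weight_kg > 453 → gold
ship_id=110: days >= 25 OR weight_kg > 453 → gold
ship_id=111: days >= 2 → drop
ship_id=112: days >= 2 → drop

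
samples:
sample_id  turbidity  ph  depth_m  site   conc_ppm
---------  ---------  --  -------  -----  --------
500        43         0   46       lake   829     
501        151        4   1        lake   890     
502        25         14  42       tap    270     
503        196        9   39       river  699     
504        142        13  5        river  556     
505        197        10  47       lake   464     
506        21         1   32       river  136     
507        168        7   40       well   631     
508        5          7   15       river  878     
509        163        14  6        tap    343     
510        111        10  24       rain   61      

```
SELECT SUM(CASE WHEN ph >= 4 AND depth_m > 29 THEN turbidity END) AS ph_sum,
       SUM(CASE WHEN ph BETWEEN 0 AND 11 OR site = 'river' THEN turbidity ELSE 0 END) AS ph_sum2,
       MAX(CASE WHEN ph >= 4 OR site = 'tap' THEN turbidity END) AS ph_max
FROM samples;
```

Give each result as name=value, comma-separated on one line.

ph_sum=586, ph_sum2=1034, ph_max=197

[ph_sum: ph >= 4 AND depth_m > 29]
sample_id=500: ✗
sample_id=501: ✗
sample_id=502: ✓ → 25
sample_id=503: ✓ → 196
sample_id=504: ✗
sample_id=505: ✓ → 197
sample_id=506: ✗
sample_id=507: ✓ → 168
sample_id=508: ✗
sample_id=509: ✗
sample_id=510: ✗
ph_sum = 25 + 196 + 197 + 168 = 586
—
[ph_sum2: ph BETWEEN 0 AND 11 OR site = 'river']
sample_id=500: ✓ → 43
sample_id=501: ✓ → 151
sample_id=502: ✗
sample_id=503: ✓ → 196
sample_id=504: ✓ → 142
sample_id=505: ✓ → 197
sample_id=506: ✓ → 21
sample_id=507: ✓ → 168
sample_id=508: ✓ → 5
sample_id=509: ✗
sample_id=510: ✓ → 111
ph_sum2 = 43 + 151 + 196 + 142 + 197 + 21 + 168 + 5 + 111 = 1034
—
[ph_max: ph >= 4 OR site = 'tap']
sample_id=500: ✗
sample_id=501: ✓ → 151
sample_id=502: ✓ → 25
sample_id=503: ✓ → 196
sample_id=504: ✓ → 142
sample_id=505: ✓ → 197
sample_id=506: ✗
sample_id=507: ✓ → 168
sample_id=508: ✓ → 5
sample_id=509: ✓ → 163
sample_id=510: ✓ → 111
ph_max = MAX(151, 25, 196, 142, 197, 168, 5, 163, 111) = 197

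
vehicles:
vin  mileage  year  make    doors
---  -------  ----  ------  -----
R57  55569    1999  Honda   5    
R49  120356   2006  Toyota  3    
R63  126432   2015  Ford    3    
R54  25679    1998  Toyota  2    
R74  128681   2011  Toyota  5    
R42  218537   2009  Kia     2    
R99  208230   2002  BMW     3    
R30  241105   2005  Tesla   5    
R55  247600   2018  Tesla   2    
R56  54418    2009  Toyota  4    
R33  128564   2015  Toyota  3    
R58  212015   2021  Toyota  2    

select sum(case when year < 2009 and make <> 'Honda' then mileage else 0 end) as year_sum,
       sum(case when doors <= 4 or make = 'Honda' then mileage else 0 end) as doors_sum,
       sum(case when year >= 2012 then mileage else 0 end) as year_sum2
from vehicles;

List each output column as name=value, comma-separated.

[year_sum: year < 2009 and make <> 'Honda']
vin=R57: ✗
vin=R49: ✓ → 120356
vin=R63: ✗
vin=R54: ✓ → 25679
vin=R74: ✗
vin=R42: ✗
vin=R99: ✓ → 208230
vin=R30: ✓ → 241105
vin=R55: ✗
vin=R56: ✗
vin=R33: ✗
vin=R58: ✗
year_sum = 120356 + 25679 + 208230 + 241105 = 595370
—
[doors_sum: doors <= 4 or make = 'Honda']
vin=R57: ✓ → 55569
vin=R49: ✓ → 120356
vin=R63: ✓ → 126432
vin=R54: ✓ → 25679
vin=R74: ✗
vin=R42: ✓ → 218537
vin=R99: ✓ → 208230
vin=R30: ✗
vin=R55: ✓ → 247600
vin=R56: ✓ → 54418
vin=R33: ✓ → 128564
vin=R58: ✓ → 212015
doors_sum = 55569 + 120356 + 126432 + 25679 + 218537 + 208230 + 247600 + 54418 + 128564 + 212015 = 1397400
—
[year_sum2: year >= 2012]
vin=R57: ✗
vin=R49: ✗
vin=R63: ✓ → 126432
vin=R54: ✗
vin=R74: ✗
vin=R42: ✗
vin=R99: ✗
vin=R30: ✗
vin=R55: ✓ → 247600
vin=R56: ✗
vin=R33: ✓ → 128564
vin=R58: ✓ → 212015
year_sum2 = 126432 + 247600 + 128564 + 212015 = 714611

year_sum=595370, doors_sum=1397400, year_sum2=714611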